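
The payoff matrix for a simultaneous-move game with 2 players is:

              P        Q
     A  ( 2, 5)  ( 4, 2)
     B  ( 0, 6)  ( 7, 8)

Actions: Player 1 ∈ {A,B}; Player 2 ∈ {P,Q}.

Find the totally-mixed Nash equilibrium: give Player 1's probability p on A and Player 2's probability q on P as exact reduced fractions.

(p,q) = (2/5, 3/5)

P1 indiff ⇒ q·2+(1-q)·4 = q·0+(1-q)·7 ⇒ q(2) = (1-q)(3) ⇒ q = 3/5
P2 indiff ⇒ p·5+(1-p)·6 = p·2+(1-p)·8 ⇒ p(3) = (1-p)(2) ⇒ p = 2/5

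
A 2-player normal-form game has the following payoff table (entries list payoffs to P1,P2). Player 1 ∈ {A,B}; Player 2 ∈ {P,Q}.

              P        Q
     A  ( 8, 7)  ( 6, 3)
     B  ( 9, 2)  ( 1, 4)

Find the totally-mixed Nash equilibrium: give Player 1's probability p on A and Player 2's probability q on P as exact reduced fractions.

(p,q) = (1/3, 5/6)

P1 indiff ⇒ q·8+(1-q)·6 = q·9+(1-q)·1 ⇒ q(-1) = (1-q)(-5) ⇒ q = 5/6
P2 indiff ⇒ p·7+(1-p)·2 = p·3+(1-p)·4 ⇒ p(4) = (1-p)(2) ⇒ p = 1/3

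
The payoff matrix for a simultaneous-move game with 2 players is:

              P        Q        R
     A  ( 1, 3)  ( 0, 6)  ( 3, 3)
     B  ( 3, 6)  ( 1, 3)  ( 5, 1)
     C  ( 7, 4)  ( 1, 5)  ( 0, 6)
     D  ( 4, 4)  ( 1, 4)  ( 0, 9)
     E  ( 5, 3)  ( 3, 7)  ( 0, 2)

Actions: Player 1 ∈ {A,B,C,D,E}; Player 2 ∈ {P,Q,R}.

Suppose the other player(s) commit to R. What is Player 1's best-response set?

argmax u_1 = {B}

u_1(A vs R) = 3
u_1(B vs R) = 5
u_1(C vs R) = 0
u_1(D vs R) = 0
u_1(E vs R) = 0
max payoff 5 at {B}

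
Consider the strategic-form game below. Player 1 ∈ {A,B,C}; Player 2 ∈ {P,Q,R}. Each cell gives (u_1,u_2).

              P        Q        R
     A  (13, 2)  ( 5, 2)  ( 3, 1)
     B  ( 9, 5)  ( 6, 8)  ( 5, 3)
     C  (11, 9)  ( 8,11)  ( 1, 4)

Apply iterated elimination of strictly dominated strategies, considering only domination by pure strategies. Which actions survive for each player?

Survivors P1:{A,C} P2:{P,Q}

P2 drop R (P beats it: A:2>1 B:5>3 C:9>4)
P1 drop B (C beats it: P:11>9 Q:8>6)
P1→{A,C} P2→{P,Q}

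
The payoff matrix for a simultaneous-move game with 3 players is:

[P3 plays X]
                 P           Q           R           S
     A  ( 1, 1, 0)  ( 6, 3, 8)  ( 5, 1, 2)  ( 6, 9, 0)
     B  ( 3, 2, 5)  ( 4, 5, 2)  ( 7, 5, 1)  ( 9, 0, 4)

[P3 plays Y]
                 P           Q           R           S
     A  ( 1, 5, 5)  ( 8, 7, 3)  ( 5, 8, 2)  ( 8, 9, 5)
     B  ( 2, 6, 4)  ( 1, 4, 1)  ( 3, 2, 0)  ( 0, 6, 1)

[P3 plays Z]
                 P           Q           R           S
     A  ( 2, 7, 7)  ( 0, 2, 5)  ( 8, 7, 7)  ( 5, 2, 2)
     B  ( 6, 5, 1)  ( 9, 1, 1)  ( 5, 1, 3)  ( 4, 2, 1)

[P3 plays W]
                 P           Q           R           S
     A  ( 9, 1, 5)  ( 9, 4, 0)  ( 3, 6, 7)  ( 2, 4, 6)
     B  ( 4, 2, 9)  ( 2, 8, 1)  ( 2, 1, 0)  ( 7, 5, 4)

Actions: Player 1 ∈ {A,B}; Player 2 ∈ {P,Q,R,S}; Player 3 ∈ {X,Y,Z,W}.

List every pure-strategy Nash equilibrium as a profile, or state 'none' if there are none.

NE set: (A,R,Z), (A,R,W)

(A,P,X): not NE [P1→B gives 3>1; P2→S gives 9>1; P3→Z gives 7>0]
(A,P,Y): not NE [P1→B gives 2>1; P2→S gives 9>5; P3→Z gives 7>5]
(A,P,Z): not NE [P1→B gives 6>2]
(A,P,W): not NE [P2→R gives 6>1; P3→Z gives 7>5]
(A,Q,X): not NE [P2→S gives 9>3]
(A,Q,Y): not NE [P2→S gives 9>7; P3→X gives 8>3]
(A,Q,Z): not NE [P1→B gives 9>0; P2→R gives 7>2; P3→X gives 8>5]
(A,Q,W): not NE [P2→R gives 6>4; P3→X gives 8>0]
(A,R,X): not NE [P1→B gives 7>5; P2→S gives 9>1; P3→W gives 7>2]
(A,R,Y): not NE [P2→S gives 9>8; P3→W gives 7>2]
(A,R,Z): NE
(A,R,W): NE
(A,S,X): not NE [P1→B gives 9>6; P3→W gives 6>0]
(A,S,Y): not NE [P3→W gives 6>5]
(A,S,Z): not NE [P2→R gives 7>2; P3→W gives 6>2]
(A,S,W): not NE [P1→B gives 7>2; P2→R gives 6>4]
(B,P,X): not NE [P2→R gives 5>2; P3→W gives 9>5]
(B,P,Y): not NE [P3→W gives 9>4]
(B,P,Z): not NE [P3→W gives 9>1]
(B,P,W): not NE [P1→A gives 9>4; P2→Q gives 8>2]
(B,Q,X): not NE [P1→A gives 6>4]
(B,Q,Y): not NE [P1→A gives 8>1; P2→S gives 6>4; P3→X gives 2>1]
(B,Q,Z): not NE [P2→P gives 5>1; P3→X gives 2>1]
(B,Q,W): not NE [P1→A gives 9>2; P3→X gives 2>1]
(B,R,X): not NE [P3→Z gives 3>1]
(B,R,Y): not NE [P1→A gives 5>3; P2→S gives 6>2; P3→Z gives 3>0]
(B,R,Z): not NE [P1→A gives 8>5; P2→P gives 5>1]
(B,R,W): not NE [P1→A gives 3>2; P2→Q gives 8>1; P3→Z gives 3>0]
(B,S,X): not NE [P2→R gives 5>0]
(B,S,Y): not NE [P1→A gives 8>0; P3→W gives 4>1]
(B,S,Z): not NE [P1→A gives 5>4; P2→P gives 5>2; P3→W gives 4>1]
(B,S,W): not NE [P2→Q gives 8>5]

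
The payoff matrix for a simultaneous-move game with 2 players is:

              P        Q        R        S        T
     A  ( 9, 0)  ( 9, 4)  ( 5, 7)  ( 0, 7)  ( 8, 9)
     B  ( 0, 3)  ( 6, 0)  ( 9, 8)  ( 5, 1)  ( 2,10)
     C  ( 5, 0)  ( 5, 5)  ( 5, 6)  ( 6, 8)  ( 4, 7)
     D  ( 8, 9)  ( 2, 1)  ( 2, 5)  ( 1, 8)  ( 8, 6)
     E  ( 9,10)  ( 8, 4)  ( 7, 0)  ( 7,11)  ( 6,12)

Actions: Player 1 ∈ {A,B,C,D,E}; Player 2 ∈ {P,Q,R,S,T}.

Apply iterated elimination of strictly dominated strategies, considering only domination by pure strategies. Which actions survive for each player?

IESDS → P1:{A,D,E} P2:{P,S,T}

P1 drop C (E beats it: P:9>5 Q:8>5 R:7>5 S:7>6 T:6>4)
P2 drop Q (S beats it: A:7>4 B:1>0 D:8>1 E:11>4)
P2 drop R (T beats it: A:9>7 B:10>8 D:6>5 E:12>0)
P1 drop B (E beats it: P:9>0 S:7>5 T:6>2)
P1→{A,D,E} P2→{P,S,T}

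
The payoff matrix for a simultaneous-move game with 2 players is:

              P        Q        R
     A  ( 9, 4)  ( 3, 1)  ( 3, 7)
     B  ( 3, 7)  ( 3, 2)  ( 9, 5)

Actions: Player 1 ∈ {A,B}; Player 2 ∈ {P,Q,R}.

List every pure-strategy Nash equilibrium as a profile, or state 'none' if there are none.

No pure NE.

(A,P): not NE [P2→R gives 7>4]
(A,Q): not NE [P2→R gives 7>1]
(A,R): not NE [P1→B gives 9>3]
(B,P): not NE [P1→A gives 9>3]
(B,Q): not NE [P2→P gives 7>2]
(B,R): not NE [P2→P gives 7>5]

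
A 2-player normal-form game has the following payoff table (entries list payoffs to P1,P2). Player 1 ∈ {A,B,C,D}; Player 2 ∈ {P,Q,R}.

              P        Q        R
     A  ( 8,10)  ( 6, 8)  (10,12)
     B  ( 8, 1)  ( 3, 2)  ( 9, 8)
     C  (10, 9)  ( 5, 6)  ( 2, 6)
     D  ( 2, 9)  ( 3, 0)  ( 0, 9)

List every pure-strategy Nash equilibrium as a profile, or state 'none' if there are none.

PSNE = {(A,R), (C,P)}

(A,P): not NE [P1→C gives 10>8; P2→R gives 12>10]
(A,Q): not NE [P2→R gives 12>8]
(A,R): NE
(B,P): not NE [P1→C gives 10>8; P2→R gives 8>1]
(B,Q): not NE [P1→A gives 6>3; P2→R gives 8>2]
(B,R): not NE [P1→A gives 10>9]
(C,P): NE
(C,Q): not NE [P1→A gives 6>5; P2→P gives 9>6]
(C,R): not NE [P1→A gives 10>2; P2→P gives 9>6]
(D,P): not NE [P1→C gives 10>2]
(D,Q): not NE [P1→A gives 6>3; P2→R gives 9>0]
(D,R): not NE [P1→A gives 10>0]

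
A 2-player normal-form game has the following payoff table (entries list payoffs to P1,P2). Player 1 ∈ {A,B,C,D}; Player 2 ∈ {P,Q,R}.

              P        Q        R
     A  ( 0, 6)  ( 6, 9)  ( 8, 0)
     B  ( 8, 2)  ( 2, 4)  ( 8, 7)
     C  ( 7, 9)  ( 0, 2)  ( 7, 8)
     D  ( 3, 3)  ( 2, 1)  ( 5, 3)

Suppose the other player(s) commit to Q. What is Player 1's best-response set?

P1 best: {A}

u_1(A vs Q) = 6
u_1(B vs Q) = 2
u_1(C vs Q) = 0
u_1(D vs Q) = 2
max payoff 6 at {A}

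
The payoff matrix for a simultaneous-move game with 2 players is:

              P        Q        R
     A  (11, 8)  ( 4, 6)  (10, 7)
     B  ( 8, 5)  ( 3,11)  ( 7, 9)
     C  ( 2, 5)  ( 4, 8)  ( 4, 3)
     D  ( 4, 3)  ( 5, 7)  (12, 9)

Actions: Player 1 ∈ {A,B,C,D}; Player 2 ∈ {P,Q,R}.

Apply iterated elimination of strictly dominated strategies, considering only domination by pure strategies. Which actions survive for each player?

Survivors P1:{A,D} P2:{P,R}

P1 drop B (A beats it: P:11>8 Q:4>3 R:10>7)
P1 drop C (D beats it: P:4>2 Q:5>4 R:12>4)
P2 drop Q (R beats it: A:7>6 D:9>7)
P1→{A,D} P2→{P,R}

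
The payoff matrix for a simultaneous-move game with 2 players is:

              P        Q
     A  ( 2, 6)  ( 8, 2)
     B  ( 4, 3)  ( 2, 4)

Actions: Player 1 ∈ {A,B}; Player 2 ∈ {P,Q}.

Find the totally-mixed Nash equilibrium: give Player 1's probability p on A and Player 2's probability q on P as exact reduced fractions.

(p,q) = (1/5, 3/4)

P1 indiff ⇒ q·2+(1-q)·8 = q·4+(1-q)·2 ⇒ q(-2) = (1-q)(-6) ⇒ q = 3/4
P2 indiff ⇒ p·6+(1-p)·3 = p·2+(1-p)·4 ⇒ p(4) = (1-p)(1) ⇒ p = 1/5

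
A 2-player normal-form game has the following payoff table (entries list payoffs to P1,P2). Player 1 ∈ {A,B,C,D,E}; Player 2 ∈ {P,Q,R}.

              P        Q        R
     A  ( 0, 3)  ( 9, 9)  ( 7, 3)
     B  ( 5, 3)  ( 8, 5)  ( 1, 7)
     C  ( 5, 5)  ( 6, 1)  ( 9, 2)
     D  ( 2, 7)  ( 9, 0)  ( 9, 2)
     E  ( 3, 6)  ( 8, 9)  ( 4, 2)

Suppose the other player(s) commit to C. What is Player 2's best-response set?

u_2(P vs C) = 5
u_2(Q vs C) = 1
u_2(R vs C) = 2
max payoff 5 at {P}

BR_2 = {P}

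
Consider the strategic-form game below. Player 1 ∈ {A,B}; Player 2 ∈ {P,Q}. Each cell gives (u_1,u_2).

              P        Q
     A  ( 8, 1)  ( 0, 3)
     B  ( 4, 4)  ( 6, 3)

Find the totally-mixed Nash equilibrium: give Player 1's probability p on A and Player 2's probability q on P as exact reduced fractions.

P1 indiff ⇒ q·8+(1-q)·0 = q·4+(1-q)·6 ⇒ q(4) = (1-q)(6) ⇒ q = 3/5
P2 indiff ⇒ p·1+(1-p)·4 = p·3+(1-p)·3 ⇒ p(-2) = (1-p)(-1) ⇒ p = 1/3

P1 mixes 1/3 on A; P2 mixes 3/5 on P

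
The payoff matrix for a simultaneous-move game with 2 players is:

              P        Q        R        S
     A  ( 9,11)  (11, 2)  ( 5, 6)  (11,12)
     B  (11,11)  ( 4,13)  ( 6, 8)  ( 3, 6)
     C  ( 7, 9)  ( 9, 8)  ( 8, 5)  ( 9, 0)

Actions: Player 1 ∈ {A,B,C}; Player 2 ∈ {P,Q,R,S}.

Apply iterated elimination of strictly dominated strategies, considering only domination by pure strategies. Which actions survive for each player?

Remaining: P1:{A,B} P2:{P,Q,S}

P2 drop R (P beats it: A:11>6 B:11>8 C:9>5)
P1 drop C (A beats it: P:9>7 Q:11>9 S:11>9)
P1→{A,B} P2→{P,Q,S}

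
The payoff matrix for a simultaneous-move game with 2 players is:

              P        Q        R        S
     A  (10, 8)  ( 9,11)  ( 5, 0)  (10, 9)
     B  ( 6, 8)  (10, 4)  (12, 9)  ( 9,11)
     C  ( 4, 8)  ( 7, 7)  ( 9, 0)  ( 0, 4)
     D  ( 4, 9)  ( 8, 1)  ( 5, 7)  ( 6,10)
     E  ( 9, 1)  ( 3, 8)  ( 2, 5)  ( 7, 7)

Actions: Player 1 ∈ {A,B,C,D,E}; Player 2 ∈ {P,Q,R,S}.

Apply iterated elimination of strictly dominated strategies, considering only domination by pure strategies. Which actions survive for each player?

P1 drop C (B beats it: P:6>4 Q:10>7 R:12>9 S:9>0)
P1 drop D (B beats it: P:6>4 Q:10>8 R:12>5 S:9>6)
P1 drop E (A beats it: P:10>9 Q:9>3 R:5>2 S:10>7)
P2 drop P (S beats it: A:9>8 B:11>8)
P2 drop R (S beats it: A:9>0 B:11>9)
P1→{A,B} P2→{Q,S}

Remaining: P1:{A,B} P2:{Q,S}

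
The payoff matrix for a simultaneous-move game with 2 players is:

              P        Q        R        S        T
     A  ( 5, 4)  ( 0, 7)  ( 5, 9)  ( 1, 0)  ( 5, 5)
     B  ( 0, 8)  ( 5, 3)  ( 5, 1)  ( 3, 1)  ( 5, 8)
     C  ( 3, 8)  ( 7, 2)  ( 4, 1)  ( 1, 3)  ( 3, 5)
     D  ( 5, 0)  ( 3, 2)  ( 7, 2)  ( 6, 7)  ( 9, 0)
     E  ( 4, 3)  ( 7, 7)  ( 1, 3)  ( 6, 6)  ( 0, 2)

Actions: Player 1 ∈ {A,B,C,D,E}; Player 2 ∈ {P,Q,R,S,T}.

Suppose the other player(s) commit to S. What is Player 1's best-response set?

u_1(A vs S) = 1
u_1(B vs S) = 3
u_1(C vs S) = 1
u_1(D vs S) = 6
u_1(E vs S) = 6
max payoff 6 at {D,E}

argmax u_1 = {D,E}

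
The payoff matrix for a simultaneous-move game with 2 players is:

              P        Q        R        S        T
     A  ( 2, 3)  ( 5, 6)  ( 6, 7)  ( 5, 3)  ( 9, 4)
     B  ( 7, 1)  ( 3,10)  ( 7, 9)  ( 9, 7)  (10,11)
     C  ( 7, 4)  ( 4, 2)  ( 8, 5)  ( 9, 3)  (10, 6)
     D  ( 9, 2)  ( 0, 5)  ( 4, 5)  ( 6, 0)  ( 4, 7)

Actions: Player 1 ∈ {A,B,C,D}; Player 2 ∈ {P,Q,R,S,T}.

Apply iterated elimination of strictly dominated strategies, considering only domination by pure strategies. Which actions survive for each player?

P2 drop P (R beats it: A:7>3 B:9>1 C:5>4 D:5>2)
P1 drop D (B beats it: Q:3>0 R:7>4 S:9>6 T:10>4)
P2 drop S (R beats it: A:7>3 B:9>7 C:5>3)
P1→{A,B,C} P2→{Q,R,T}

IESDS → P1:{A,B,C} P2:{Q,R,T}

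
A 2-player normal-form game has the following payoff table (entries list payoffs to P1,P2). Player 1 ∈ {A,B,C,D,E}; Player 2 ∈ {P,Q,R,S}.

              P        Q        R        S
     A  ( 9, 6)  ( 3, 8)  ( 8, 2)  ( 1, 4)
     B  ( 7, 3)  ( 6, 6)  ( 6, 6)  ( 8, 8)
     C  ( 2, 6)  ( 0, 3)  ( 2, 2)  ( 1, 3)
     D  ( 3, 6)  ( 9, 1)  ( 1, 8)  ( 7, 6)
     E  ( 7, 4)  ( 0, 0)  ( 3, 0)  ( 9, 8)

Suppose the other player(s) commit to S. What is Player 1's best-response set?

u_1(A vs S) = 1
u_1(B vs S) = 8
u_1(C vs S) = 1
u_1(D vs S) = 7
u_1(E vs S) = 9
max payoff 9 at {E}

P1 best: {E}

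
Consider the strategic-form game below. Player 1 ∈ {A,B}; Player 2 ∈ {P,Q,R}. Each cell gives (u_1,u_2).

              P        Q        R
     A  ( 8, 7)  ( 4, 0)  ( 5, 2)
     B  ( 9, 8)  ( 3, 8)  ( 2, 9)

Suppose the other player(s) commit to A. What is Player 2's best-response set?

u_2(P vs A) = 7
u_2(Q vs A) = 0
u_2(R vs A) = 2
max payoff 7 at {P}

P2 best: {P}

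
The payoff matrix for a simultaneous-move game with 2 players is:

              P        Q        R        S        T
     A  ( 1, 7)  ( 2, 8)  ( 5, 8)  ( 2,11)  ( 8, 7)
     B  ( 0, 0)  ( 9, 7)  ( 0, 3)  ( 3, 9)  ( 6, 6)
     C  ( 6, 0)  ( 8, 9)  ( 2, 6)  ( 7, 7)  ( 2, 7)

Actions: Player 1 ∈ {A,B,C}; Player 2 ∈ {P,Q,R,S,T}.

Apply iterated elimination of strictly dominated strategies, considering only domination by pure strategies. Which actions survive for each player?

P2 drop P (Q beats it: A:8>7 B:7>0 C:9>0)
P2 drop R (S beats it: A:11>8 B:9>3 C:7>6)
P2 drop T (Q beats it: A:8>7 B:7>6 C:9>7)
P1 drop A (B beats it: Q:9>2 S:3>2)
P1→{B,C} P2→{Q,S}

Survivors P1:{B,C} P2:{Q,S}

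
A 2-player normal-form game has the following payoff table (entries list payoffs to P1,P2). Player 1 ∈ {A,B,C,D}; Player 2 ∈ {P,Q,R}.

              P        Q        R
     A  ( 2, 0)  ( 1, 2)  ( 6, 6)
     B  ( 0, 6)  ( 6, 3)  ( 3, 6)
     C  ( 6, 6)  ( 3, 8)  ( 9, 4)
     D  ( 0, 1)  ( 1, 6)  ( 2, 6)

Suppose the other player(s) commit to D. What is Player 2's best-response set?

P2 best: {Q,R}

u_2(P vs D) = 1
u_2(Q vs D) = 6
u_2(R vs D) = 6
max payoff 6 at {Q,R}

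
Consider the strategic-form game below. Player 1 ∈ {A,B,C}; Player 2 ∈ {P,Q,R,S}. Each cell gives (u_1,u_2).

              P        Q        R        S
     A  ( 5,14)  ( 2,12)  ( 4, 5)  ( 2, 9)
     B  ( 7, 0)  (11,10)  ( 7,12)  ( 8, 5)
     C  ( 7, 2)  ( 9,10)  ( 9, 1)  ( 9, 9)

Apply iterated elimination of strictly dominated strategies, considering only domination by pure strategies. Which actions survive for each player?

P1 drop A (B beats it: P:7>5 Q:11>2 R:7>4 S:8>2)
P2 drop P (Q beats it: B:10>0 C:10>2)
P2 drop S (Q beats it: B:10>5 C:10>9)
P1→{B,C} P2→{Q,R}

IESDS → P1:{B,C} P2:{Q,R}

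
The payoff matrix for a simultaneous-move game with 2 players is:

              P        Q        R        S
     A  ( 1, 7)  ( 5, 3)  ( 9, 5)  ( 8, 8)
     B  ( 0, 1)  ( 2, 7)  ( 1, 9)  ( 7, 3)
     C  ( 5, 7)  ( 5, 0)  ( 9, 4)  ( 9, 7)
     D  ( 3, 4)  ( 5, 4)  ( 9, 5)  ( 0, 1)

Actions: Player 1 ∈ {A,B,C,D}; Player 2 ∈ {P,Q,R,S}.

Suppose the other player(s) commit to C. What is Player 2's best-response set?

P2 best: {P,S}

u_2(P vs C) = 7
u_2(Q vs C) = 0
u_2(R vs C) = 4
u_2(S vs C) = 7
max payoff 7 at {P,S}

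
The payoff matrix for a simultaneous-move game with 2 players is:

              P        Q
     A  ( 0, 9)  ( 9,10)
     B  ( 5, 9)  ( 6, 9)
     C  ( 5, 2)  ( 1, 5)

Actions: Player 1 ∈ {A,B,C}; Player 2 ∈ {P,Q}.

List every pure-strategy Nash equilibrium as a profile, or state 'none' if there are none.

(A,P): not NE [P1→C gives 5>0; P2→Q gives 10>9]
(A,Q): NE
(B,P): NE
(B,Q): not NE [P1→A gives 9>6]
(C,P): not NE [P2→Q gives 5>2]
(C,Q): not NE [P1→A gives 9>1]

Nash profiles: (A,Q), (B,P)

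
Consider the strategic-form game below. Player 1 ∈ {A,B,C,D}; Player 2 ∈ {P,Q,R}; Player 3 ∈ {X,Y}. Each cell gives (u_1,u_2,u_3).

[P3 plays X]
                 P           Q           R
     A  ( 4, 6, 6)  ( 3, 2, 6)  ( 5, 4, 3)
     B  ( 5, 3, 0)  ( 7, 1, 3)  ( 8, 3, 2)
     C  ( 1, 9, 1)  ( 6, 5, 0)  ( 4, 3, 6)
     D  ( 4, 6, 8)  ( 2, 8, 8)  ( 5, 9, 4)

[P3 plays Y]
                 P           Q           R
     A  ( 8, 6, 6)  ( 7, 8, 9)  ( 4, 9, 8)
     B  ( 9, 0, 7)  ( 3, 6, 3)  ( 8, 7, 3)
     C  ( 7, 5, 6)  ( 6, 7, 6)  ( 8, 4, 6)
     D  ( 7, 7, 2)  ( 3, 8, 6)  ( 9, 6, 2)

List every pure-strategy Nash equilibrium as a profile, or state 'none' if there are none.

(A,P,X): not NE [P1→B gives 5>4]
(A,P,Y): not NE [P1→B gives 9>8; P2→R gives 9>6]
(A,Q,X): not NE [P1→B gives 7>3; P2→P gives 6>2; P3→Y gives 9>6]
(A,Q,Y): not NE [P2→R gives 9>8]
(A,R,X): not NE [P1→B gives 8>5; P2→P gives 6>4; P3→Y gives 8>3]
(A,R,Y): not NE [P1→D gives 9>4]
(B,P,X): not NE [P3→Y gives 7>0]
(B,P,Y): not NE [P2→R gives 7>0]
(B,Q,X): not NE [P2→R gives 3>1]
(B,Q,Y): not NE [P1→A gives 7>3; P2→R gives 7>6]
(B,R,X): not NE [P3→Y gives 3>2]
(B,R,Y): not NE [P1→D gives 9>8]
(C,P,X): not NE [P1→B gives 5>1; P3→Y gives 6>1]
(C,P,Y): not NE [P1→B gives 9>7; P2→Q gives 7>5]
(C,Q,X): not NE [P1→B gives 7>6; P2→P gives 9>5; P3→Y gives 6>0]
(C,Q,Y): not NE [P1→A gives 7>6]
(C,R,X): not NE [P1→B gives 8>4; P2→P gives 9>3]
(C,R,Y): not NE [P1→D gives 9>8; P2→Q gives 7>4]
(D,P,X): not NE [P1→B gives 5>4; P2→R gives 9>6]
(D,P,Y): not NE [P1→B gives 9>7; P2→Q gives 8>7; P3→X gives 8>2]
(D,Q,X): not NE [P1→B gives 7>2; P2→R gives 9>8]
(D,Q,Y): not NE [P1→A gives 7>3; P3→X gives 8>6]
(D,R,X): not NE [P1→B gives 8>5]
(D,R,Y): not NE [P2→Q gives 8>6; P3→X gives 4>2]

Equilibria: none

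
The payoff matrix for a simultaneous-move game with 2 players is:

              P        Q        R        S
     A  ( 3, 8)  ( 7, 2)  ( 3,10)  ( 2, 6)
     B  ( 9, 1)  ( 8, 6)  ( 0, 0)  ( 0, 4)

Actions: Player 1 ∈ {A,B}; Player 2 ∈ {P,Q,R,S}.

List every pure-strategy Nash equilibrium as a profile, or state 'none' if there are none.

(A,P): not NE [P1→B gives 9>3; P2→R gives 10>8]
(A,Q): not NE [P1→B gives 8>7; P2→R gives 10>2]
(A,R): NE
(A,S): not NE [P2→R gives 10>6]
(B,P): not NE [P2→Q gives 6>1]
(B,Q): NE
(B,R): not NE [P1→A gives 3>0; P2→Q gives 6>0]
(B,S): not NE [P1→A gives 2>0; P2→Q gives 6>4]

NE set: (A,R), (B,Q)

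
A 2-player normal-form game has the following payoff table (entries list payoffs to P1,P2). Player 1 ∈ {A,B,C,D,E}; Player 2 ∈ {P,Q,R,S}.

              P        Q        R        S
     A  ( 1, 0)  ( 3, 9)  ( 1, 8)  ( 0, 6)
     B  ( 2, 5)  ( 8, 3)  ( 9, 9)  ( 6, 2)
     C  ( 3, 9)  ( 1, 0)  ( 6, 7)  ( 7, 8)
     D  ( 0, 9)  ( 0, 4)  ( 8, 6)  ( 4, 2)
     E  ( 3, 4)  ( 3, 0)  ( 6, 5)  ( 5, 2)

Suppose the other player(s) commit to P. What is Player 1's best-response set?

P1 best: {C,E}

u_1(A vs P) = 1
u_1(B vs P) = 2
u_1(C vs P) = 3
u_1(D vs P) = 0
u_1(E vs P) = 3
max payoff 3 at {C,E}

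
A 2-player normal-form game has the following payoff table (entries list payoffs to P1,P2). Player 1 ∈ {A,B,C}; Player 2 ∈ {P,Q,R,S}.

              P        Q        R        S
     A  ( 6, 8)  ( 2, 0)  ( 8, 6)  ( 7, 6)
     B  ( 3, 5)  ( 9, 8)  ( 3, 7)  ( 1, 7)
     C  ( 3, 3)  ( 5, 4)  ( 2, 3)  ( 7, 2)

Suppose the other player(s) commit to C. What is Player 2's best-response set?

u_2(P vs C) = 3
u_2(Q vs C) = 4
u_2(R vs C) = 3
u_2(S vs C) = 2
max payoff 4 at {Q}

argmax u_2 = {Q}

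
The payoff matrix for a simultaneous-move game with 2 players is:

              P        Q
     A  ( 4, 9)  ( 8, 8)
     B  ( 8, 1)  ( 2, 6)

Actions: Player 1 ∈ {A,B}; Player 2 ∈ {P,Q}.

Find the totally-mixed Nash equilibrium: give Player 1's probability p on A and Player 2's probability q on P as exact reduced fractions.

P1 indiff ⇒ q·4+(1-q)·8 = q·8+(1-q)·2 ⇒ q(-4) = (1-q)(-6) ⇒ q = 3/5
P2 indiff ⇒ p·9+(1-p)·1 = p·8+(1-p)·6 ⇒ p(1) = (1-p)(5) ⇒ p = 5/6

p=5/6, q=3/5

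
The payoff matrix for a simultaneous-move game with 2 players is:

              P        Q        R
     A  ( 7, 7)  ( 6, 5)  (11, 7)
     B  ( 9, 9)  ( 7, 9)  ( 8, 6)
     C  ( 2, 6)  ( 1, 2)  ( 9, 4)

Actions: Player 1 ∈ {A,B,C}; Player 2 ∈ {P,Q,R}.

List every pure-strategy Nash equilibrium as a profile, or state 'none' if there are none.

(A,P): not NE [P1→B gives 9>7]
(A,Q): not NE [P1→B gives 7>6; P2→R gives 7>5]
(A,R): NE
(B,P): NE
(B,Q): NE
(B,R): not NE [P1→A gives 11>8; P2→Q gives 9>6]
(C,P): not NE [P1→B gives 9>2]
(C,Q): not NE [P1→B gives 7>1; P2→P gives 6>2]
(C,R): not NE [P1→A gives 11>9; P2→P gives 6>4]

Nash profiles: (A,R), (B,P), (B,Q)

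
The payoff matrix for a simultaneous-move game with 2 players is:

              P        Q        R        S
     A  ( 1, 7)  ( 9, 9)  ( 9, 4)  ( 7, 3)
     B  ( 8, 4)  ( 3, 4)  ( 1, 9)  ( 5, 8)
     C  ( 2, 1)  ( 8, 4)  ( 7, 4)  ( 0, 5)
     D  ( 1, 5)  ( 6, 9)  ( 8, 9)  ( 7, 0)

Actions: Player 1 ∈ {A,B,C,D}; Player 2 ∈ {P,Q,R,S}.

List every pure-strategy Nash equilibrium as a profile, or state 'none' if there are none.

PSNE = {(A,Q)}

(A,P): not NE [P1→B gives 8>1; P2→Q gives 9>7]
(A,Q): NE
(A,R): not NE [P2→Q gives 9>4]
(A,S): not NE [P2→Q gives 9>3]
(B,P): not NE [P2→R gives 9>4]
(B,Q): not NE [P1→A gives 9>3; P2→R gives 9>4]
(B,R): not NE [P1→A gives 9>1]
(B,S): not NE [P1→D gives 7>5; P2→R gives 9>8]
(C,P): not NE [P1→B gives 8>2; P2→S gives 5>1]
(C,Q): not NE [P1→A gives 9>8; P2→S gives 5>4]
(C,R): not NE [P1→A gives 9>7; P2→S gives 5>4]
(C,S): not NE [P1→D gives 7>0]
(D,P): not NE [P1→B gives 8>1; P2→R gives 9>5]
(D,Q): not NE [P1→A gives 9>6]
(D,R): not NE [P1→A gives 9>8]
(D,S): not NE [P2→R gives 9>0]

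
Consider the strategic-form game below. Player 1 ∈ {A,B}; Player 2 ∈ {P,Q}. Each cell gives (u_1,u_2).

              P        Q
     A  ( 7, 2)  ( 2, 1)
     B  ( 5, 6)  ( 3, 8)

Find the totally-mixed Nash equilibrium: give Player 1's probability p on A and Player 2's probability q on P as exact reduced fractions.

P1 mixes 2/3 on A; P2 mixes 1/3 on P

P1 indiff ⇒ q·7+(1-q)·2 = q·5+(1-q)·3 ⇒ q(2) = (1-q)(1) ⇒ q = 1/3
P2 indiff ⇒ p·2+(1-p)·6 = p·1+(1-p)·8 ⇒ p(1) = (1-p)(2) ⇒ p = 2/3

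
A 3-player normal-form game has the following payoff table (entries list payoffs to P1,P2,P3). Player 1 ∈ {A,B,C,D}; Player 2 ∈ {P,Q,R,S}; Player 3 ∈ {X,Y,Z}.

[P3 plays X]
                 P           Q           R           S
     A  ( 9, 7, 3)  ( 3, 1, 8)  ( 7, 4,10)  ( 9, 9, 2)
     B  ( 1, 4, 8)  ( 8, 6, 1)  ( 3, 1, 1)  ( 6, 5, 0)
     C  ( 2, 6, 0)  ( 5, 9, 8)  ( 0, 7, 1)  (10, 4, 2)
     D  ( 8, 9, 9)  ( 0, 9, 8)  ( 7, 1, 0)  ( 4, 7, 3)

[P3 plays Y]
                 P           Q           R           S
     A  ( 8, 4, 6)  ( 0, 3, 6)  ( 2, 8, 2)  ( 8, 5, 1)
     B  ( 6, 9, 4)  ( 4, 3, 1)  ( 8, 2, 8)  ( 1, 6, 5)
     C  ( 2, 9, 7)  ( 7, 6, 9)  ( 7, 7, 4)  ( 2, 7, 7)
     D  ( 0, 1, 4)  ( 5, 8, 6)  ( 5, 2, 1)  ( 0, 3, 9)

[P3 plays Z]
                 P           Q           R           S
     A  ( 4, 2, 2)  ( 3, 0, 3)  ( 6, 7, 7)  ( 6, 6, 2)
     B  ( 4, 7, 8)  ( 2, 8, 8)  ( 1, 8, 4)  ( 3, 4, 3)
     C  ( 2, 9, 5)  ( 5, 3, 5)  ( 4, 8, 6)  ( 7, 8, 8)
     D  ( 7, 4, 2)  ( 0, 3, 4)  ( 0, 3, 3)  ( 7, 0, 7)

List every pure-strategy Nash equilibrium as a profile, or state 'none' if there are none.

(A,P,X): not NE [P2→S gives 9>7; P3→Y gives 6>3]
(A,P,Y): not NE [P2→R gives 8>4]
(A,P,Z): not NE [P1→D gives 7>4; P2→R gives 7>2; P3→Y gives 6>2]
(A,Q,X): not NE [P1→B gives 8>3; P2→S gives 9>1]
(A,Q,Y): not NE [P1→C gives 7>0; P2→R gives 8>3; P3→X gives 8>6]
(A,Q,Z): not NE [P1→C gives 5>3; P2→R gives 7>0; P3→X gives 8>3]
(A,R,X): not NE [P2→S gives 9>4]
(A,R,Y): not NE [P1→B gives 8>2; P3→X gives 10>2]
(A,R,Z): not NE [P3→X gives 10>7]
(A,S,X): not NE [P1→C gives 10>9]
(A,S,Y): not NE [P2→R gives 8>5; P3→Z gives 2>1]
(A,S,Z): not NE [P1→D gives 7>6; P2→R gives 7>6]
(B,P,X): not NE [P1→A gives 9>1; P2→Q gives 6>4]
(B,P,Y): not NE [P1→A gives 8>6; P3→Z gives 8>4]
(B,P,Z): not NE [P1→D gives 7>4; P2→R gives 8>7]
(B,Q,X): not NE [P3→Z gives 8>1]
(B,Q,Y): not NE [P1→C gives 7>4; P2→P gives 9>3; P3→Z gives 8>1]
(B,Q,Z): not NE [P1→C gives 5>2]
(B,R,X): not NE [P1→D gives 7>3; P2→Q gives 6>1; P3→Y gives 8>1]
(B,R,Y): not NE [P2→P gives 9>2]
(B,R,Z): not NE [P1→A gives 6>1; P3→Y gives 8>4]
(B,S,X): not NE [P1→C gives 10>6; P2→Q gives 6>5; P3→Y gives 5>0]
(B,S,Y): not NE [P1→A gives 8>1; P2→P gives 9>6]
(B,S,Z): not NE [P1→D gives 7>3; P2→R gives 8>4; P3→Y gives 5>3]
(C,P,X): not NE [P1→A gives 9>2; P2→Q gives 9>6; P3→Y gives 7>0]
(C,P,Y): not NE [P1→A gives 8>2]
(C,P,Z): not NE [P1→D gives 7>2; P3→Y gives 7>5]
(C,Q,X): not NE [P1→B gives 8>5; P3→Y gives 9>8]
(C,Q,Y): not NE [P2→P gives 9>6]
(C,Q,Z): not NE [P2→P gives 9>3; P3→Y gives 9>5]
(C,R,X): not NE [P1→D gives 7>0; P2→Q gives 9>7; P3→Z gives 6>1]
(C,R,Y): not NE [P1→B gives 8>7; P2→P gives 9>7; P3→Z gives 6>4]
(C,R,Z): not NE [P1→A gives 6>4; P2→P gives 9>8]
(C,S,X): not NE [P2→Q gives 9>4; P3→Z gives 8>2]
(C,S,Y): not NE [P1→A gives 8>2; P2→P gives 9>7; P3→Z gives 8>7]
(C,S,Z): not NE [P2→P gives 9>8]
(D,P,X): not NE [P1→A gives 9>8]
(D,P,Y): not NE [P1→A gives 8>0; P2→Q gives 8>1; P3→X gives 9>4]
(D,P,Z): not NE [P3→X gives 9>2]
(D,Q,X): not NE [P1→B gives 8>0]
(D,Q,Y): not NE [P1→C gives 7>5; P3→X gives 8>6]
(D,Q,Z): not NE [P1→C gives 5>0; P2→P gives 4>3; P3→X gives 8>4]
(D,R,X): not NE [P2→Q gives 9>1; P3→Z gives 3>0]
(D,R,Y): not NE [P1→B gives 8>5; P2→Q gives 8>2; P3→Z gives 3>1]
(D,R,Z): not NE [P1→A gives 6>0; P2→P gives 4>3]
(D,S,X): not NE [P1→C gives 10>4; P2→Q gives 9>7; P3→Y gives 9>3]
(D,S,Y): not NE [P1→A gives 8>0; P2→Q gives 8>3]
(D,S,Z): not NE [P2→P gives 4>0; P3→Y gives 9>7]

PSNE: ∅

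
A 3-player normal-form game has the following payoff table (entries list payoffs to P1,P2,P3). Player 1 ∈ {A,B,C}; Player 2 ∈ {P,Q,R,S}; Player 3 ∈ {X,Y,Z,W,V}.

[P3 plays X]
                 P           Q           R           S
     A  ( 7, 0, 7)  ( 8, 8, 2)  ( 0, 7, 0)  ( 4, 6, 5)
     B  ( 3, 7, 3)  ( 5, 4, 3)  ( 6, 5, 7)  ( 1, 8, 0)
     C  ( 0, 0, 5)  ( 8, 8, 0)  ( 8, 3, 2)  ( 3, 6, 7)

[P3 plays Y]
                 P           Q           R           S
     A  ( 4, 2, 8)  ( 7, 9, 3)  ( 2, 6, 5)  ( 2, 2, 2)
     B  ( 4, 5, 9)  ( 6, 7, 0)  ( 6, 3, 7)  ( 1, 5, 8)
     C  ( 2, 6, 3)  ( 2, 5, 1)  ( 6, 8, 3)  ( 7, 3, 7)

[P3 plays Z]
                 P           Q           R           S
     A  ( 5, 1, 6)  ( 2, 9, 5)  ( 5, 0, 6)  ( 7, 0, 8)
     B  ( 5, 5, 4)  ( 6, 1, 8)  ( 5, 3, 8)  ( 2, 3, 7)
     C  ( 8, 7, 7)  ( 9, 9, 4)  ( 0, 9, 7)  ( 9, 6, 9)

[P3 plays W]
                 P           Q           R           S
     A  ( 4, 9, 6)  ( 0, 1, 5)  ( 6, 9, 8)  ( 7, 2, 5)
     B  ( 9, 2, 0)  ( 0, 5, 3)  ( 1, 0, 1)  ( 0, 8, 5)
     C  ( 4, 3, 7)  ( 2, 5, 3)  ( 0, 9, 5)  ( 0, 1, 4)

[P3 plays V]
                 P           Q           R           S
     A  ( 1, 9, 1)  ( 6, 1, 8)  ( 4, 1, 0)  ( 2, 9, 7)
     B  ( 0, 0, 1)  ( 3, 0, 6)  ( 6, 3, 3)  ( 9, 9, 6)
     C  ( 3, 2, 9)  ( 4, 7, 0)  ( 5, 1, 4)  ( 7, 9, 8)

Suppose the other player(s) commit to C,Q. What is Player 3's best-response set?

P3 best: {Z}

u_3(X vs C,Q) = 0
u_3(Y vs C,Q) = 1
u_3(Z vs C,Q) = 4
u_3(W vs C,Q) = 3
u_3(V vs C,Q) = 0
max payoff 4 at {Z}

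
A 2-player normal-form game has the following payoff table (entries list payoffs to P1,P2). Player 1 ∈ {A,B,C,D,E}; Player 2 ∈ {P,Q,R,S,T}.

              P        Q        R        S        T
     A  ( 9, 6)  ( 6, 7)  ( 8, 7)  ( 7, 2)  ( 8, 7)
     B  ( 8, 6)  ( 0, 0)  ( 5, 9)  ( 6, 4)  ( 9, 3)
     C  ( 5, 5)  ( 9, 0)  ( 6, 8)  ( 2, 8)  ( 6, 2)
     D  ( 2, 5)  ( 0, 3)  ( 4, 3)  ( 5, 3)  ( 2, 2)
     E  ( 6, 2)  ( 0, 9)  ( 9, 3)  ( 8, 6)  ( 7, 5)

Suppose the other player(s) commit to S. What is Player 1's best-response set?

u_1(A vs S) = 7
u_1(B vs S) = 6
u_1(C vs S) = 2
u_1(D vs S) = 5
u_1(E vs S) = 8
max payoff 8 at {E}

BR_1 = {E}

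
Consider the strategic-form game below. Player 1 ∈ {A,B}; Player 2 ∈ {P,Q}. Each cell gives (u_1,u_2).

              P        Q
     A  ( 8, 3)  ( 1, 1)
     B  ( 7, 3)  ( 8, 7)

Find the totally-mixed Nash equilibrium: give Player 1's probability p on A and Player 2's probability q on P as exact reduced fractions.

P1 mixes 2/3 on A; P2 mixes 7/8 on P

P1 indiff ⇒ q·8+(1-q)·1 = q·7+(1-q)·8 ⇒ q(1) = (1-q)(7) ⇒ q = 7/8
P2 indiff ⇒ p·3+(1-p)·3 = p·1+(1-p)·7 ⇒ p(2) = (1-p)(4) ⇒ p = 2/3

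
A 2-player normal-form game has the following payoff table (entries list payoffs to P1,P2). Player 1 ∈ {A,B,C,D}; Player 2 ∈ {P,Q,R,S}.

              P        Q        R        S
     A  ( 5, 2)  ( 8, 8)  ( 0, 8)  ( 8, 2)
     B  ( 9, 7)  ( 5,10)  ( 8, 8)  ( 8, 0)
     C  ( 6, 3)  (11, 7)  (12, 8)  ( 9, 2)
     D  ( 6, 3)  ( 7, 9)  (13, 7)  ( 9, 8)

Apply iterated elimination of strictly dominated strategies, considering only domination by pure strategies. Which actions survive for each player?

P1 drop A (C beats it: P:6>5 Q:11>8 R:12>0 S:9>8)
P2 drop P (Q beats it: B:10>7 C:7>3 D:9>3)
P1 drop B (C beats it: Q:11>5 R:12>8 S:9>8)
P2 drop S (Q beats it: C:7>2 D:9>8)
P1→{C,D} P2→{Q,R}

IESDS → P1:{C,D} P2:{Q,R}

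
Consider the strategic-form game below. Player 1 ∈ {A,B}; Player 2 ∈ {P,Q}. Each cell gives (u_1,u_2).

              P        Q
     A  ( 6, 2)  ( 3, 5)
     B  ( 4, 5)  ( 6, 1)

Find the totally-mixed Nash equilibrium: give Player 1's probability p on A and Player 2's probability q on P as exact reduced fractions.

P1 indiff ⇒ q·6+(1-q)·3 = q·4+(1-q)·6 ⇒ q(2) = (1-q)(3) ⇒ q = 3/5
P2 indiff ⇒ p·2+(1-p)·5 = p·5+(1-p)·1 ⇒ p(-3) = (1-p)(-4) ⇒ p = 4/7

p=4/7, q=3/5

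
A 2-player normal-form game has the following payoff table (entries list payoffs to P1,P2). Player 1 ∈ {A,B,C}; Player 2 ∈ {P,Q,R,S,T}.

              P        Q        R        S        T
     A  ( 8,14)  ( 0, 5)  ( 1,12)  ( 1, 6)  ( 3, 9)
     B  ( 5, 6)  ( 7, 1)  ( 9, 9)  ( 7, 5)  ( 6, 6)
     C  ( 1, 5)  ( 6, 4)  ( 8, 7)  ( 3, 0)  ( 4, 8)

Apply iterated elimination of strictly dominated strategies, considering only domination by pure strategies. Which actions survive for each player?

P1 drop C (B beats it: P:5>1 Q:7>6 R:9>8 S:7>3 T:6>4)
P2 drop Q (P beats it: A:14>5 B:6>1)
P2 drop S (P beats it: A:14>6 B:6>5)
P2 drop T (R beats it: A:12>9 B:9>6)
P1→{A,B} P2→{P,R}

IESDS → P1:{A,B} P2:{P,R}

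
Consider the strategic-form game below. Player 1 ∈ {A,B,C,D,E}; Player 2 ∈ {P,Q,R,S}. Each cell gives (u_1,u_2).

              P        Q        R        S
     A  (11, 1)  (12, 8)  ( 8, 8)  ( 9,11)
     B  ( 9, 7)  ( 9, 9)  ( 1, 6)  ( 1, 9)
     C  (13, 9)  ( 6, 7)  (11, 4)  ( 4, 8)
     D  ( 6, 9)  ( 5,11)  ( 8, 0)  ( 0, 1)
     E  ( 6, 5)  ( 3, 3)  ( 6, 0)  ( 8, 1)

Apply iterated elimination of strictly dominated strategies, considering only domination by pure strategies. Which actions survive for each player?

P1 drop B (A beats it: P:11>9 Q:12>9 R:8>1 S:9>1)
P1 drop D (C beats it: P:13>6 Q:6>5 R:11>8 S:4>0)
P1 drop E (A beats it: P:11>6 Q:12>3 R:8>6 S:9>8)
P2 drop Q (S beats it: A:11>8 C:8>7)
P2 drop R (S beats it: A:11>8 C:8>4)
P1→{A,C} P2→{P,S}

IESDS → P1:{A,C} P2:{P,S}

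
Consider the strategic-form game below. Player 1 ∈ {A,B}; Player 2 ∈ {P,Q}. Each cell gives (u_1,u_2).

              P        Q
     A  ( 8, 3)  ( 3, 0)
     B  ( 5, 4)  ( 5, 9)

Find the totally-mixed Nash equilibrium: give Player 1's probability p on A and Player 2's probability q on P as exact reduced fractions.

P1 indiff ⇒ q·8+(1-q)·3 = q·5+(1-q)·5 ⇒ q(3) = (1-q)(2) ⇒ q = 2/5
P2 indiff ⇒ p·3+(1-p)·4 = p·0+(1-p)·9 ⇒ p(3) = (1-p)(5) ⇒ p = 5/8

(p,q) = (5/8, 2/5)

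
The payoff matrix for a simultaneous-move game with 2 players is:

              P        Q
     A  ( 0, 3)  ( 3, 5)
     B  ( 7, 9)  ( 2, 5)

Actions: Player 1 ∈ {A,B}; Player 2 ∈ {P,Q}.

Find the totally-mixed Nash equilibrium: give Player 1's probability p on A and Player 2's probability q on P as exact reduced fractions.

p=2/3, q=1/8

P1 indiff ⇒ q·0+(1-q)·3 = q·7+(1-q)·2 ⇒ q(-7) = (1-q)(-1) ⇒ q = 1/8
P2 indiff ⇒ p·3+(1-p)·9 = p·5+(1-p)·5 ⇒ p(-2) = (1-p)(-4) ⇒ p = 2/3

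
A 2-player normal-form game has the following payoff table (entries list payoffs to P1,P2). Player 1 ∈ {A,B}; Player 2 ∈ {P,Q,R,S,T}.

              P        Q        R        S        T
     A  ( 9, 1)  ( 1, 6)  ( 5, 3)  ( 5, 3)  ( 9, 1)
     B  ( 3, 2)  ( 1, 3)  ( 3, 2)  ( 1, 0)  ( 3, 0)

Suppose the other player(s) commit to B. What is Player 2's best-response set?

u_2(P vs B) = 2
u_2(Q vs B) = 3
u_2(R vs B) = 2
u_2(S vs B) = 0
u_2(T vs B) = 0
max payoff 3 at {Q}

BR_2 = {Q}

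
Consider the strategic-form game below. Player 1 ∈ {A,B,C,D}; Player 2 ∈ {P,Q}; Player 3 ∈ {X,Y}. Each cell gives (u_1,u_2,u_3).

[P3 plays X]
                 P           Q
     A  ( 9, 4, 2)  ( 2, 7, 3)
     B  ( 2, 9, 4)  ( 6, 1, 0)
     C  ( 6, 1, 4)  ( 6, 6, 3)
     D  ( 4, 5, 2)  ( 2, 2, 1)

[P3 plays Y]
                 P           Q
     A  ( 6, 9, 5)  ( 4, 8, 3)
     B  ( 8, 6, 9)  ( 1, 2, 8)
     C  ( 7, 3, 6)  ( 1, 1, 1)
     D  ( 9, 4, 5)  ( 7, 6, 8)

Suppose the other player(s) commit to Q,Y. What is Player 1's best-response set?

u_1(A vs Q,Y) = 4
u_1(B vs Q,Y) = 1
u_1(C vs Q,Y) = 1
u_1(D vs Q,Y) = 7
max payoff 7 at {D}

argmax u_1 = {D}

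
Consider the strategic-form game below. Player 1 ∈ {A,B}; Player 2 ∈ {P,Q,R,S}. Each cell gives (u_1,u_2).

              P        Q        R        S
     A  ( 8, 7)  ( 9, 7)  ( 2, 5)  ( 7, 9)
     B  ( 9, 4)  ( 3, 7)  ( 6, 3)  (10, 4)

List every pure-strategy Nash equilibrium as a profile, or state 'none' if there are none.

PSNE: ∅

(A,P): not NE [P1→B gives 9>8; P2→S gives 9>7]
(A,Q): not NE [P2→S gives 9>7]
(A,R): not NE [P1→B gives 6>2; P2→S gives 9>5]
(A,S): not NE [P1→B gives 10>7]
(B,P): not NE [P2→Q gives 7>4]
(B,Q): not NE [P1→A gives 9>3]
(B,R): not NE [P2→Q gives 7>3]
(B,S): not NE [P2→Q gives 7>4]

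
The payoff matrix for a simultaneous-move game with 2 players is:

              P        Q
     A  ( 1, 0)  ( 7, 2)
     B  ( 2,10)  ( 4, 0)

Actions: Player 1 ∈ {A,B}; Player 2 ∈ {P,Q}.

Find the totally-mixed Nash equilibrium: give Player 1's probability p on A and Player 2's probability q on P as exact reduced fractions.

(p,q) = (5/6, 3/4)

P1 indiff ⇒ q·1+(1-q)·7 = q·2+(1-q)·4 ⇒ q(-1) = (1-q)(-3) ⇒ q = 3/4
P2 indiff ⇒ p·0+(1-p)·10 = p·2+(1-p)·0 ⇒ p(-2) = (1-p)(-10) ⇒ p = 5/6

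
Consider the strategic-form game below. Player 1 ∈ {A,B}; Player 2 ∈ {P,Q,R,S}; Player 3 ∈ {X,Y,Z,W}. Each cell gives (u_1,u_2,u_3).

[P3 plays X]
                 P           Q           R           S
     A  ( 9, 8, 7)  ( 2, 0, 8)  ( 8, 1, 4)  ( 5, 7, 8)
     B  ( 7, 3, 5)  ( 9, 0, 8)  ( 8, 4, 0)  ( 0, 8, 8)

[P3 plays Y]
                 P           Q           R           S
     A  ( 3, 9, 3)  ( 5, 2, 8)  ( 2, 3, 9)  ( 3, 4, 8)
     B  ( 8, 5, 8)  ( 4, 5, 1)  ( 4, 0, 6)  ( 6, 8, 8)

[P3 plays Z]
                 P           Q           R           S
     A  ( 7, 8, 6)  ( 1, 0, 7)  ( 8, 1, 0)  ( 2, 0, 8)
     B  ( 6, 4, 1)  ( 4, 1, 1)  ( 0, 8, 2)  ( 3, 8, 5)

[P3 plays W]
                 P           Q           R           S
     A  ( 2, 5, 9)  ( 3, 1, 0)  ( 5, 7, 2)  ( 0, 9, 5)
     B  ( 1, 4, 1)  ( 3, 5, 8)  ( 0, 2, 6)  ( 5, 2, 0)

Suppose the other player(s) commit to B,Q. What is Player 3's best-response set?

BR_3 = {X,W}

u_3(X vs B,Q) = 8
u_3(Y vs B,Q) = 1
u_3(Z vs B,Q) = 1
u_3(W vs B,Q) = 8
max payoff 8 at {X,W}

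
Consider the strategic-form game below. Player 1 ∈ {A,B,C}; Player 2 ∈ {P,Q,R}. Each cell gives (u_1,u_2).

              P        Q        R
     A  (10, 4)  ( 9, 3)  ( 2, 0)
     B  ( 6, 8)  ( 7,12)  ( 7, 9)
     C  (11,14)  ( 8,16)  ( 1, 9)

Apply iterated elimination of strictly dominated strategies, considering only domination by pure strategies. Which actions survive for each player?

Remaining: P1:{A,C} P2:{P,Q}

P2 drop R (Q beats it: A:3>0 B:12>9 C:16>9)
P1 drop B (A beats it: P:10>6 Q:9>7)
P1→{A,C} P2→{P,Q}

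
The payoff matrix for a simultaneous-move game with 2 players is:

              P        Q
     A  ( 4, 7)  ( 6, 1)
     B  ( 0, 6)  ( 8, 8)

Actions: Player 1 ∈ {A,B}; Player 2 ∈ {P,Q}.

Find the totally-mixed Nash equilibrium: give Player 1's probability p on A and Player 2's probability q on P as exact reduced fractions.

P1 mixes 1/4 on A; P2 mixes 1/3 on P

P1 indiff ⇒ q·4+(1-q)·6 = q·0+(1-q)·8 ⇒ q(4) = (1-q)(2) ⇒ q = 1/3
P2 indiff ⇒ p·7+(1-p)·6 = p·1+(1-p)·8 ⇒ p(6) = (1-p)(2) ⇒ p = 1/4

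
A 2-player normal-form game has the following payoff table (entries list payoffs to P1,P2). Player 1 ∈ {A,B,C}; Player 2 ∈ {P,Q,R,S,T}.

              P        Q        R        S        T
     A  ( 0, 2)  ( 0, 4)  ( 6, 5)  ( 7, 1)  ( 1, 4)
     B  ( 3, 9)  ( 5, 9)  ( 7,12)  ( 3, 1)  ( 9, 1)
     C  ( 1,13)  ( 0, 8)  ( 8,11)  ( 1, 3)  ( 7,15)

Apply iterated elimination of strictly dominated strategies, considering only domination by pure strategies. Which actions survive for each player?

IESDS → P1:{B,C} P2:{P,R,T}

P2 drop Q (R beats it: A:5>4 B:12>9 C:11>8)
P2 drop S (P beats it: A:2>1 B:9>1 C:13>3)
P1 drop A (B beats it: P:3>0 R:7>6 T:9>1)
P1→{B,C} P2→{P,R,T}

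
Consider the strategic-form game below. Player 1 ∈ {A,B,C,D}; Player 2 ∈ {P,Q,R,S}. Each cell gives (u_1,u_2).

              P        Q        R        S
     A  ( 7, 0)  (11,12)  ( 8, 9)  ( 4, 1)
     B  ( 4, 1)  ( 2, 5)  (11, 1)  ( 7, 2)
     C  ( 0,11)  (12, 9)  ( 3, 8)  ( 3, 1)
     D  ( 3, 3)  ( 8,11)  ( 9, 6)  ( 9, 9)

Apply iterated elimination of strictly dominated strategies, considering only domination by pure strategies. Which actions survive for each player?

P2 drop R (Q beats it: A:12>9 B:5>1 C:9>8 D:11>6)
P2 drop S (Q beats it: A:12>1 B:5>2 C:9>1 D:11>9)
P1 drop B (A beats it: P:7>4 Q:11>2)
P1 drop D (A beats it: P:7>3 Q:11>8)
P1→{A,C} P2→{P,Q}

Survivors P1:{A,C} P2:{P,Q}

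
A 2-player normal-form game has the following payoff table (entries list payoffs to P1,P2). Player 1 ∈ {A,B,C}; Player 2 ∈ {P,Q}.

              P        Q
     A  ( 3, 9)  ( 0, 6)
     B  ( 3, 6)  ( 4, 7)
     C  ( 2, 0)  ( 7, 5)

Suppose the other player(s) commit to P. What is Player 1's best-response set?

u_1(A vs P) = 3
u_1(B vs P) = 3
u_1(C vs P) = 2
max payoff 3 at {A,B}

P1 best: {A,B}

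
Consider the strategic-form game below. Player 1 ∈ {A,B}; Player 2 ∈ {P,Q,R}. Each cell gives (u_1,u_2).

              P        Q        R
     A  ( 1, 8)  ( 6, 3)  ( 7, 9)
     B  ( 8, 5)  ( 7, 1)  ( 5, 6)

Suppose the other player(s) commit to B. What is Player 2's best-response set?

u_2(P vs B) = 5
u_2(Q vs B) = 1
u_2(R vs B) = 6
max payoff 6 at {R}

P2 best: {R}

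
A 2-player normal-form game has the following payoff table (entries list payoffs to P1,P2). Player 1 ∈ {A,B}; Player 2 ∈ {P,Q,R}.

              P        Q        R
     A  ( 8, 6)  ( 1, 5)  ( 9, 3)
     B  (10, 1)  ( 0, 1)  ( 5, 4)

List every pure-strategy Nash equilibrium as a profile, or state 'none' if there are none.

No pure NE.

(A,P): not NE [P1→B gives 10>8]
(A,Q): not NE [P2→P gives 6>5]
(A,R): not NE [P2→P gives 6>3]
(B,P): not NE [P2→R gives 4>1]
(B,Q): not NE [P1→A gives 1>0; P2→R gives 4>1]
(B,R): not NE [P1→A gives 9>5]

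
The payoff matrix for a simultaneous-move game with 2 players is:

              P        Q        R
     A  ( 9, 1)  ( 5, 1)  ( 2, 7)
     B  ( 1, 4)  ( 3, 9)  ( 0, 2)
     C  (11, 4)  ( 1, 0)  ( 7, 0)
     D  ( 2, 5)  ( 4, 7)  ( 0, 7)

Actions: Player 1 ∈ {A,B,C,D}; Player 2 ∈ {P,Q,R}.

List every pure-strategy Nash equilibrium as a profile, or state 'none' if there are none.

Nash profiles: (C,P)

(A,P): not NE [P1→C gives 11>9; P2→R gives 7>1]
(A,Q): not NE [P2→R gives 7>1]
(A,R): not NE [P1→C gives 7>2]
(B,P): not NE [P1→C gives 11>1; P2→Q gives 9>4]
(B,Q): not NE [P1→A gives 5>3]
(B,R): not NE [P1→C gives 7>0; P2→Q gives 9>2]
(C,P): NE
(C,Q): not NE [P1→A gives 5>1; P2→P gives 4>0]
(C,R): not NE [P2→P gives 4>0]
(D,P): not NE [P1→C gives 11>2; P2→R gives 7>5]
(D,Q): not NE [P1→A gives 5>4]
(D,R): not NE [P1→C gives 7>0]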